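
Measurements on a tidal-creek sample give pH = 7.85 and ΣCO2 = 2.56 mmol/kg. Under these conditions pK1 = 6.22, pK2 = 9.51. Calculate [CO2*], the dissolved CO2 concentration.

[CO2*] = 0.0574 mmol/kg

α₀ = 1 / (1 + K1/[H⁺] + K1K2/[H⁺]²) = 1 / (1 + 10^+1.63 + 10^-0.03)
   = 1 / (1 + 42.658 + 0.93325) = 1/44.591 = 0.02243
[CO2*] = α₀ × DIC = 0.02243 × 2.56 = 0.0574 mmol/kg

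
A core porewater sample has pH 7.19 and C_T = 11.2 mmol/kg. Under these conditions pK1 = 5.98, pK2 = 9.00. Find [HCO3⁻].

[HCO3⁻] = 10.4 mmol/kg

α₁ = 1 / (1 + [H⁺]/K1 + K2/[H⁺]) = 1 / (1 + 10^-1.21 + 10^-1.81)
   = 1 / (1 + 0.061660 + 0.015488) = 1/1.0771 = 0.9284
[HCO3⁻] = α₁ × DIC = 0.9284 × 11.2 = 10.4 mmol/kg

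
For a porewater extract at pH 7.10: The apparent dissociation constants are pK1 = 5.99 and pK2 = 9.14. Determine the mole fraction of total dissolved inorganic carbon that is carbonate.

α₂ = 1 / (1 + [H⁺]/K2 + [H⁺]²/(K1K2)) = 1 / (1 + 10^+2.04 + 10^+0.93)
   = 1 / (1 + 109.65 + 8.5114) = 1/119.16 = 0.008392

α₂ = 0.00839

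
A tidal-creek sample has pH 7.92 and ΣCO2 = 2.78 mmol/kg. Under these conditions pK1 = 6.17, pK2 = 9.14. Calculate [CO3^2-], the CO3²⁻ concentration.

α₂ = 1 / (1 + [H⁺]/K2 + [H⁺]²/(K1K2)) = 1 / (1 + 10^+1.22 + 10^-0.53)
   = 1 / (1 + 16.596 + 0.29512) = 1/17.891 = 0.05589
[CO3²⁻] = α₂ × DIC = 0.05589 × 2.78 = 0.155 mmol/kg

[CO3²⁻] = 0.155 mmol/kg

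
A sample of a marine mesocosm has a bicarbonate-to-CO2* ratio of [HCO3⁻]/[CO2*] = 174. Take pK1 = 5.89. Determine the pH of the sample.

pH = 8.13

From K1 = [H⁺][HCO3⁻]/[CO2*]:  pH = pK1 + log₁₀([HCO3⁻]/[CO2*])
log₁₀(174) = +2.241
pH = 5.89 + (+2.241) = 8.13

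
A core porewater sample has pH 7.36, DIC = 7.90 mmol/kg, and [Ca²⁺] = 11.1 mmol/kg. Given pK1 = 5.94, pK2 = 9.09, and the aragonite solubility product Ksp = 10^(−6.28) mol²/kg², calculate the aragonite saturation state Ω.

α₂ = 1 / (1 + [H⁺]/K2 + [H⁺]²/(K1K2)) = 1 / (1 + 10^+1.73 + 10^+0.31)
   = 1 / (1 + 53.703 + 2.0417) = 1/56.745 = 0.01762
[CO3²⁻] = α₂ × DIC = 0.01762 × 7.90 = 0.1392 mmol/kg
Ksp = 10^(−6.28) = 5.248×10^-7
Ω = [Ca²⁺][CO3²⁻]/Ksp = (11.1×10^-3)(1.392×10^-4) / 5.248×10^-7 = 2.94

Ω = 2.94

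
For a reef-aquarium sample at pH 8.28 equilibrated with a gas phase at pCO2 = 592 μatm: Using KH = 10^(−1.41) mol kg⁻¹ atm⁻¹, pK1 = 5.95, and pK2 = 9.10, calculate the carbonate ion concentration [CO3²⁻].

[CO3²⁻] = 0.745 mmol/kg

[CO2*] = KH · pCO2 = 10^(−1.41) × 592×10^-6 = 2.303×10^-5 mol/kg
α₀ = 1/(1 + K1/[H⁺] + K1K2/[H⁺]²) = 1/(1 + 10^+2.33 + 10^+1.51) = 0.004046
DIC = [CO2*]/α₀ = 2.303×10^-5 / 0.004046 = 5.692 mmol/kg
[CO3²⁻] = α₂·DIC; α₂ = 0.1309, so [CO3²⁻] = 0.1309 × 5.692 = 0.745 mmol/kg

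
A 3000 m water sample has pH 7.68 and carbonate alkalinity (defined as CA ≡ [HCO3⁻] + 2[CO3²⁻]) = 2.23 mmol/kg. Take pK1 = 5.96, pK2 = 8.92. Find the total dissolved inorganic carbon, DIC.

CA = [HCO3⁻] + 2[CO3²⁻] = (α₁ + 2α₂)·DIC
At pH 7.68: [H⁺]/K1 = 10^-1.72 = 0.019055, K2/[H⁺] = 10^-1.24 = 0.057544
α₁ = 1/(1 + 0.019055 + 0.057544) = 1/1.0766 = 0.9289; α₂ = α₁·K2/[H⁺] = 0.05345
α₁ + 2α₂ = 1.0358
DIC = CA / (α₁ + 2α₂) = 2.23 / 1.0358 = 2.15 mmol/kg

DIC = 2.15 mmol/kg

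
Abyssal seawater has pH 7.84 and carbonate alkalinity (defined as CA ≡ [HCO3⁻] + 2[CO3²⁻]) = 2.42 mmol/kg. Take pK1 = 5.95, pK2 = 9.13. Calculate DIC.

CA = [HCO3⁻] + 2[CO3²⁻] = (α₁ + 2α₂)·DIC
At pH 7.84: [H⁺]/K1 = 10^-1.89 = 0.012882, K2/[H⁺] = 10^-1.29 = 0.051286
α₁ = 1/(1 + 0.012882 + 0.051286) = 1/1.0642 = 0.9397; α₂ = α₁·K2/[H⁺] = 0.04819
α₁ + 2α₂ = 1.0361
DIC = CA / (α₁ + 2α₂) = 2.42 / 1.0361 = 2.34 mmol/kg

DIC = 2.34 mmol/kg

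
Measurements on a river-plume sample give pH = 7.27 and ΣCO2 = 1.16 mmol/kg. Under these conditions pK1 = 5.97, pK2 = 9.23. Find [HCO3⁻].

[HCO3⁻] = 1.09 mmol/kg

α₁ = 1 / (1 + [H⁺]/K1 + K2/[H⁺]) = 1 / (1 + 10^-1.30 + 10^-1.96)
   = 1 / (1 + 0.050119 + 0.010965) = 1/1.0611 = 0.9424
[HCO3⁻] = α₁ × DIC = 0.9424 × 1.16 = 1.09 mmol/kg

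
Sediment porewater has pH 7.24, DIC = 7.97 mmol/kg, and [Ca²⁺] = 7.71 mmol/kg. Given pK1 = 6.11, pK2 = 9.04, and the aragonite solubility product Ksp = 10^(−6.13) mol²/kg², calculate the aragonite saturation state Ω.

Ω = 1.21

α₂ = 1 / (1 + [H⁺]/K2 + [H⁺]²/(K1K2)) = 1 / (1 + 10^+1.80 + 10^+0.67)
   = 1 / (1 + 63.096 + 4.6774) = 1/68.773 = 0.01454
[CO3²⁻] = α₂ × DIC = 0.01454 × 7.97 = 0.1159 mmol/kg
Ksp = 10^(−6.13) = 7.413×10^-7
Ω = [Ca²⁺][CO3²⁻]/Ksp = (7.71×10^-3)(1.159×10^-4) / 7.413×10^-7 = 1.21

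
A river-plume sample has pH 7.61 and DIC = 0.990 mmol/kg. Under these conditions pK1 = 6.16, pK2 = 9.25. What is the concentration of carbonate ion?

[CO3²⁻] = 0.0214 mmol/kg

α₂ = 1 / (1 + [H⁺]/K2 + [H⁺]²/(K1K2)) = 1 / (1 + 10^+1.64 + 10^+0.19)
   = 1 / (1 + 43.652 + 1.5488) = 1/46.200 = 0.02164
[CO3²⁻] = α₂ × DIC = 0.02164 × 0.990 = 0.0214 mmol/kg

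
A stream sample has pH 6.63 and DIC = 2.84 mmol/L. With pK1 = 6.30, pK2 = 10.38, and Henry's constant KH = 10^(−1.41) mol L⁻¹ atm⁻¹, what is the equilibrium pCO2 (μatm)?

α₀ = 1 / (1 + K1/[H⁺] + K1K2/[H⁺]²) = 1 / (1 + 10^+0.33 + 10^-3.42)
   = 1 / (1 + 2.1380 + 0.00038019) = 1/3.1383 = 0.3186
[CO2*] = α₀ × DIC = 0.3186 × 2.84 = 0.9049 mmol/L
pCO2 = [CO2*]/KH = 9.049×10^-4 / 3.890×10^-2 = 2.33×10^4 μatm

pCO2 = 2.33×10^4 μatm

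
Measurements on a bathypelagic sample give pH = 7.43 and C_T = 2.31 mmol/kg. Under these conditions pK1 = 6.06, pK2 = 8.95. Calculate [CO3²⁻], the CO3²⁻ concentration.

α₂ = 1 / (1 + [H⁺]/K2 + [H⁺]²/(K1K2)) = 1 / (1 + 10^+1.52 + 10^+0.15)
   = 1 / (1 + 33.113 + 1.4125) = 1/35.526 = 0.02815
[CO3²⁻] = α₂ × DIC = 0.02815 × 2.31 = 0.0650 mmol/kg

[CO3²⁻] = 0.0650 mmol/kg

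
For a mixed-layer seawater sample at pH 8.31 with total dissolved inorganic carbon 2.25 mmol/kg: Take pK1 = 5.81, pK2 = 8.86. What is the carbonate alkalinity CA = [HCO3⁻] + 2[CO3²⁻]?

CA = 2.74 mmol/kg

CA = [HCO3⁻] + 2[CO3²⁻] = (α₁ + 2α₂)·DIC
At pH 8.31: [H⁺]/K1 = 10^-2.50 = 0.0031623, K2/[H⁺] = 10^-0.55 = 0.28184
α₁ = 1/(1 + 0.0031623 + 0.28184) = 1/1.2850 = 0.7782; α₂ = α₁·K2/[H⁺] = 0.2193
α₁ + 2α₂ = 1.2169
CA = 1.2169 × 2.25 = 2.74 mmol/kg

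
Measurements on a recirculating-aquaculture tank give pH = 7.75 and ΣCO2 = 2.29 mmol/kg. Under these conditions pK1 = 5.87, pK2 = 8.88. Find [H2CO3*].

[CO2*] = 0.0278 mmol/kg

α₀ = 1 / (1 + K1/[H⁺] + K1K2/[H⁺]²) = 1 / (1 + 10^+1.88 + 10^+0.75)
   = 1 / (1 + 75.858 + 5.6234) = 1/82.481 = 0.01212
[CO2*] = α₀ × DIC = 0.01212 × 2.29 = 0.0278 mmol/kg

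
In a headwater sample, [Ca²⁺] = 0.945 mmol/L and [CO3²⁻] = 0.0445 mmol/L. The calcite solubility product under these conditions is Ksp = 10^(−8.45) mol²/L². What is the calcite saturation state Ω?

Ω = 11.9

Ksp = 10^(−8.45) = 3.548×10^-9
Ω = [Ca²⁺][CO3²⁻]/Ksp = (0.945×10^-3)(0.0445×10^-3) / 3.548×10^-9 = 11.9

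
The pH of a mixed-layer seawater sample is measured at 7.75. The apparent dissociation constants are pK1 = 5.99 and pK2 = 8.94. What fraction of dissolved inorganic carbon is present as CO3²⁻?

α₂ = 1 / (1 + [H⁺]/K2 + [H⁺]²/(K1K2)) = 1 / (1 + 10^+1.19 + 10^-0.57)
   = 1 / (1 + 15.488 + 0.26915) = 1/16.757 = 0.05968

α₂ = 0.0597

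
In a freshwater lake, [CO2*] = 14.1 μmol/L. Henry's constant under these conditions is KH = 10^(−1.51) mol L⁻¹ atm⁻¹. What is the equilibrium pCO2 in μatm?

pCO2 = 456 μatm

KH = 10^(−1.51) = 3.090×10^-2 mol L⁻¹ atm⁻¹
pCO2 = [CO2*]/KH = 14.1×10^-6 / 3.090×10^-2 = 4.56×10^-4 atm = 456 μatm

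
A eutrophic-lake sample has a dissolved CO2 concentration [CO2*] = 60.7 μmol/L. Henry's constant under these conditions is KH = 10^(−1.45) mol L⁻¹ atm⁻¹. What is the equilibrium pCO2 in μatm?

KH = 10^(−1.45) = 3.548×10^-2 mol L⁻¹ atm⁻¹
pCO2 = [CO2*]/KH = 60.7×10^-6 / 3.548×10^-2 = 1.71×10^-3 atm = 1710 μatm

pCO2 = 1710 μatm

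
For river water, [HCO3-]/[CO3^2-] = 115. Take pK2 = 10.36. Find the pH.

From K2 = [H⁺][CO3^2-]/[HCO3-]:  pH = pK2 − log₁₀([HCO3-]/[CO3^2-])
log₁₀(115) = +2.061
pH = 10.36 − (+2.061) = 8.30

pH = 8.30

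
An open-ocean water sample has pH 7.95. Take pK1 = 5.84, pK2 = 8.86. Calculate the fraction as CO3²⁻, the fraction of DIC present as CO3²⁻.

α₂ = 0.109

α₂ = 1 / (1 + [H⁺]/K2 + [H⁺]²/(K1K2)) = 1 / (1 + 10^+0.91 + 10^-1.20)
   = 1 / (1 + 8.1283 + 0.063096) = 1/9.1914 = 0.1088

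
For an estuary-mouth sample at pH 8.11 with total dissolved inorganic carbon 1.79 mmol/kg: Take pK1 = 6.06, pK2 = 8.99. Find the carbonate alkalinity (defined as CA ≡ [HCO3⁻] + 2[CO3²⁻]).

CA = [HCO3⁻] + 2[CO3²⁻] = (α₁ + 2α₂)·DIC
At pH 8.11: [H⁺]/K1 = 10^-2.05 = 0.0089125, K2/[H⁺] = 10^-0.88 = 0.13183
α₁ = 1/(1 + 0.0089125 + 0.13183) = 1/1.1407 = 0.8766; α₂ = α₁·K2/[H⁺] = 0.1156
α₁ + 2α₂ = 1.1077
CA = 1.1077 × 1.79 = 1.98 mmol/kg

CA = 1.98 mmol/kg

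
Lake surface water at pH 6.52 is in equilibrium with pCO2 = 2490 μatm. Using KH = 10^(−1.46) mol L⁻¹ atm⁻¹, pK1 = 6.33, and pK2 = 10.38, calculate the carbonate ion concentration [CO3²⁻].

[CO2*] = KH · pCO2 = 10^(−1.46) × 2490×10^-6 = 8.634×10^-5 mol/L
α₀ = 1/(1 + K1/[H⁺] + K1K2/[H⁺]²) = 1/(1 + 10^+0.19 + 10^-3.67) = 0.3923
DIC = [CO2*]/α₀ = 8.634×10^-5 / 0.3923 = 0.2201 mmol/L
[CO3²⁻] = α₂·DIC; α₂ = 8.387×10^-5, so [CO3²⁻] = 8.387×10^-5 × 0.2201 = 1.85×10^-5 mmol/L = 0.0185 μmol/L

[CO3²⁻] = 0.0185 μmol/L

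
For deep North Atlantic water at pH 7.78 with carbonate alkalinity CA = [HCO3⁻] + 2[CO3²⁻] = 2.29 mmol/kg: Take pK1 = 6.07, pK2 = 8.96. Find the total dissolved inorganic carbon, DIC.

CA = [HCO3⁻] + 2[CO3²⁻] = (α₁ + 2α₂)·DIC
At pH 7.78: [H⁺]/K1 = 10^-1.71 = 0.019498, K2/[H⁺] = 10^-1.18 = 0.066069
α₁ = 1/(1 + 0.019498 + 0.066069) = 1/1.0856 = 0.9212; α₂ = α₁·K2/[H⁺] = 0.06086
α₁ + 2α₂ = 1.0429
DIC = CA / (α₁ + 2α₂) = 2.29 / 1.0429 = 2.20 mmol/kg

DIC = 2.20 mmol/kg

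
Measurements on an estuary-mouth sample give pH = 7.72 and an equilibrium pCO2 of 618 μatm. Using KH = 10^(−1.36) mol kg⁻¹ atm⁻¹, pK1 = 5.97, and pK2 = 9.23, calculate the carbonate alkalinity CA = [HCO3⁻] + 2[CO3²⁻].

CA = 1.61 mmol/kg

[CO2*] = KH · pCO2 = 10^(−1.36) × 618×10^-6 = 2.698×10^-5 mol/kg
α₀ = 1/(1 + K1/[H⁺] + K1K2/[H⁺]²) = 1/(1 + 10^+1.75 + 10^+0.24) = 0.01696
DIC = [CO2*]/α₀ = 2.698×10^-5 / 0.01696 = 1.591 mmol/kg
CA = (α₁ + 2α₂)·DIC = (0.9536 + 2×0.02947) × 1.591 = 1.61 mmol/kg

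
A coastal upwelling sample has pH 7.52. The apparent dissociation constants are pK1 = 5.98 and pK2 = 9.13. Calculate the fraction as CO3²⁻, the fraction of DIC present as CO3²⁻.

α₂ = 0.0233

α₂ = 1 / (1 + [H⁺]/K2 + [H⁺]²/(K1K2)) = 1 / (1 + 10^+1.61 + 10^+0.07)
   = 1 / (1 + 40.738 + 1.1749) = 1/42.913 = 0.02330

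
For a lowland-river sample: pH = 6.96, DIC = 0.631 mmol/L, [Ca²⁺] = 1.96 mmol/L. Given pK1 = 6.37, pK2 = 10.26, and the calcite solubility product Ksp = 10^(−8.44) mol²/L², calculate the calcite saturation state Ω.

Ω = 0.136

α₂ = 1 / (1 + [H⁺]/K2 + [H⁺]²/(K1K2)) = 1 / (1 + 10^+3.30 + 10^+2.71)
   = 1 / (1 + 1995.3 + 512.86) = 1/2509.1 = 0.0003985
[CO3²⁻] = α₂ × DIC = 0.0003985 × 0.631 = 0.0002515 mmol/L = 0.2515 μmol/L
Ksp = 10^(−8.44) = 3.631×10^-9
Ω = [Ca²⁺][CO3²⁻]/Ksp = (1.96×10^-3)(2.515×10^-7) / 3.631×10^-9 = 0.136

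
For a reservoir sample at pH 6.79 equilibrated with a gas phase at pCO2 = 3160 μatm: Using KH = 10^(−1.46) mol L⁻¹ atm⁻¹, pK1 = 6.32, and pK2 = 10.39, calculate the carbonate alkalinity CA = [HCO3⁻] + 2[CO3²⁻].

CA = 0.324 mmol/L

[CO2*] = KH · pCO2 = 10^(−1.46) × 3160×10^-6 = 1.096×10^-4 mol/L
α₀ = 1/(1 + K1/[H⁺] + K1K2/[H⁺]²) = 1/(1 + 10^+0.47 + 10^-3.13) = 0.2530
DIC = [CO2*]/α₀ = 1.096×10^-4 / 0.2530 = 0.4330 mmol/L
CA = (α₁ + 2α₂)·DIC = (0.7468 + 2×0.0001876) × 0.4330 = 0.324 mmol/L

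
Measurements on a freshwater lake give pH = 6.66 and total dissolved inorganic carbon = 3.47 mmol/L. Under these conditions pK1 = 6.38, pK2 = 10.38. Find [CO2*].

[CO2*] = 1.19 mmol/L

α₀ = 1 / (1 + K1/[H⁺] + K1K2/[H⁺]²) = 1 / (1 + 10^+0.28 + 10^-3.44)
   = 1 / (1 + 1.9055 + 0.00036308) = 1/2.9058 = 0.3441
[CO2*] = α₀ × DIC = 0.3441 × 3.47 = 1.19 mmol/L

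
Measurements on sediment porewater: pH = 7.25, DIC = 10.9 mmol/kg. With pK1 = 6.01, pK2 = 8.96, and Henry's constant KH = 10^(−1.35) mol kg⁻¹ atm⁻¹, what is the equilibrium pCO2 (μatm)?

pCO2 = 1.30×10^4 μatm

α₀ = 1 / (1 + K1/[H⁺] + K1K2/[H⁺]²) = 1 / (1 + 10^+1.24 + 10^-0.47)
   = 1 / (1 + 17.378 + 0.33884) = 1/18.717 = 0.05343
[CO2*] = α₀ × DIC = 0.05343 × 10.9 = 0.5824 mmol/kg
pCO2 = [CO2*]/KH = 5.824×10^-4 / 4.467×10^-2 = 1.30×10^4 μatm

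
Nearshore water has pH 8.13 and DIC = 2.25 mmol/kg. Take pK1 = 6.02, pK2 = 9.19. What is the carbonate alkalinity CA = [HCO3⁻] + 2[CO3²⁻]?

CA = [HCO3⁻] + 2[CO3²⁻] = (α₁ + 2α₂)·DIC
At pH 8.13: [H⁺]/K1 = 10^-2.11 = 0.0077625, K2/[H⁺] = 10^-1.06 = 0.087096
α₁ = 1/(1 + 0.0077625 + 0.087096) = 1/1.0949 = 0.9134; α₂ = α₁·K2/[H⁺] = 0.07955
α₁ + 2α₂ = 1.0725
CA = 1.0725 × 2.25 = 2.41 mmol/kg

CA = 2.41 mmol/kg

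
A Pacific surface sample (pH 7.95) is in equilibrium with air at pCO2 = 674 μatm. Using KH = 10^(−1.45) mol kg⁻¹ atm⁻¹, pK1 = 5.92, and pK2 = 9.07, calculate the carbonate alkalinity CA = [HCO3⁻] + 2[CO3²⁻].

[CO2*] = KH · pCO2 = 10^(−1.45) × 674×10^-6 = 2.391×10^-5 mol/kg
α₀ = 1/(1 + K1/[H⁺] + K1K2/[H⁺]²) = 1/(1 + 10^+2.03 + 10^+0.91) = 0.008600
DIC = [CO2*]/α₀ = 2.391×10^-5 / 0.008600 = 2.781 mmol/kg
CA = (α₁ + 2α₂)·DIC = (0.9215 + 2×0.06990) × 2.781 = 2.95 mmol/kg

CA = 2.95 mmol/kg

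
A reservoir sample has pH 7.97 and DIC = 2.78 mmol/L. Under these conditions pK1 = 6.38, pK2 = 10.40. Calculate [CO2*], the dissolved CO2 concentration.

[CO2*] = 0.0694 mmol/L

α₀ = 1 / (1 + K1/[H⁺] + K1K2/[H⁺]²) = 1 / (1 + 10^+1.59 + 10^-0.84)
   = 1 / (1 + 38.905 + 0.14454) = 1/40.049 = 0.02497
[CO2*] = α₀ × DIC = 0.02497 × 2.78 = 0.0694 mmol/L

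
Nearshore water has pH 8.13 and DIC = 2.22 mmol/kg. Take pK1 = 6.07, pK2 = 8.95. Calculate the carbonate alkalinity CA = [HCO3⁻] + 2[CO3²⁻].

CA = 2.49 mmol/kg

CA = [HCO3⁻] + 2[CO3²⁻] = (α₁ + 2α₂)·DIC
At pH 8.13: [H⁺]/K1 = 10^-2.06 = 0.0087096, K2/[H⁺] = 10^-0.82 = 0.15136
α₁ = 1/(1 + 0.0087096 + 0.15136) = 1/1.1601 = 0.8620; α₂ = α₁·K2/[H⁺] = 0.1305
α₁ + 2α₂ = 1.1230
CA = 1.1230 × 2.22 = 2.49 mmol/kg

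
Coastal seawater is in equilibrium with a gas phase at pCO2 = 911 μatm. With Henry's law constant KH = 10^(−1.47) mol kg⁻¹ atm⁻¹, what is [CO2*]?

KH = 10^(−1.47) = 3.388×10^-2 mol kg⁻¹ atm⁻¹
[CO2*] = KH · pCO2 = 3.388×10^-2 × 911×10^-6 atm = 3.09×10^-5 mol/kg

[CO2*] = 30.9 μmol/kg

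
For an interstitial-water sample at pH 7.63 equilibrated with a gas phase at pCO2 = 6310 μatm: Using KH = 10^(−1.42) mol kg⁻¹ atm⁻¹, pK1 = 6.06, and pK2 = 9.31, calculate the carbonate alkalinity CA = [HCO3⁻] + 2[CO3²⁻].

[CO2*] = KH · pCO2 = 10^(−1.42) × 6310×10^-6 = 2.399×10^-4 mol/kg
α₀ = 1/(1 + K1/[H⁺] + K1K2/[H⁺]²) = 1/(1 + 10^+1.57 + 10^-0.11) = 0.02569
DIC = [CO2*]/α₀ = 2.399×10^-4 / 0.02569 = 9.339 mmol/kg
CA = (α₁ + 2α₂)·DIC = (0.9544 + 2×0.01994) × 9.339 = 9.29 mmol/kg

CA = 9.29 mmol/kg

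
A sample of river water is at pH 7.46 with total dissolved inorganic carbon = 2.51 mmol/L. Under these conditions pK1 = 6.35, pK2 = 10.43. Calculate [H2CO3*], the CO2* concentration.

[CO2*] = 0.181 mmol/L

α₀ = 1 / (1 + K1/[H⁺] + K1K2/[H⁺]²) = 1 / (1 + 10^+1.11 + 10^-1.86)
   = 1 / (1 + 12.882 + 0.013804) = 1/13.896 = 0.07196
[CO2*] = α₀ × DIC = 0.07196 × 2.51 = 0.181 mmol/L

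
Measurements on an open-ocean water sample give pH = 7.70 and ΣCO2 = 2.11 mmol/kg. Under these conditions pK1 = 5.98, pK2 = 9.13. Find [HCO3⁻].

[HCO3⁻] = 2.00 mmol/kg

α₁ = 1 / (1 + [H⁺]/K1 + K2/[H⁺]) = 1 / (1 + 10^-1.72 + 10^-1.43)
   = 1 / (1 + 0.019055 + 0.037154) = 1/1.0562 = 0.9468
[HCO3⁻] = α₁ × DIC = 0.9468 × 2.11 = 2.00 mmol/kg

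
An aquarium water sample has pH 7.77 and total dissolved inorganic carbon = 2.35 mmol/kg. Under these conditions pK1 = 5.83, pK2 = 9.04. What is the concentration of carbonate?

α₂ = 1 / (1 + [H⁺]/K2 + [H⁺]²/(K1K2)) = 1 / (1 + 10^+1.27 + 10^-0.67)
   = 1 / (1 + 18.621 + 0.21380) = 1/19.835 = 0.05042
[CO3²⁻] = α₂ × DIC = 0.05042 × 2.35 = 0.118 mmol/kg

[CO3²⁻] = 0.118 mmol/kg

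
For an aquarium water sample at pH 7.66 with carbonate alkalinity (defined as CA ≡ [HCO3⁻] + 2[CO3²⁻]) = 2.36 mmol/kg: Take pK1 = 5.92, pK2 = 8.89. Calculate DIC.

CA = [HCO3⁻] + 2[CO3²⁻] = (α₁ + 2α₂)·DIC
At pH 7.66: [H⁺]/K1 = 10^-1.74 = 0.018197, K2/[H⁺] = 10^-1.23 = 0.058884
α₁ = 1/(1 + 0.018197 + 0.058884) = 1/1.0771 = 0.9284; α₂ = α₁·K2/[H⁺] = 0.05467
α₁ + 2α₂ = 1.0378
DIC = CA / (α₁ + 2α₂) = 2.36 / 1.0378 = 2.27 mmol/kg

DIC = 2.27 mmol/kg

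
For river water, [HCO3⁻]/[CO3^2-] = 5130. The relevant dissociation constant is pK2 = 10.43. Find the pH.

pH = 6.72

From K2 = [H⁺][CO3^2-]/[HCO3⁻]:  pH = pK2 − log₁₀([HCO3⁻]/[CO3^2-])
log₁₀(5130) = +3.710
pH = 10.43 − (+3.710) = 6.72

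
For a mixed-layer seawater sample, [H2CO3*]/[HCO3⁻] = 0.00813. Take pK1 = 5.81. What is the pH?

From K1 = [H⁺][HCO3⁻]/[H2CO3*]:  pH = pK1 − log₁₀([H2CO3*]/[HCO3⁻])
log₁₀(0.00813) = -2.090
pH = 5.81 − (-2.090) = 7.90

pH = 7.90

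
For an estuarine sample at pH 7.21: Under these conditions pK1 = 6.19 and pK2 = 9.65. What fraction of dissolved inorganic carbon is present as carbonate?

α₂ = 1 / (1 + [H⁺]/K2 + [H⁺]²/(K1K2)) = 1 / (1 + 10^+2.44 + 10^+1.42)
   = 1 / (1 + 275.42 + 26.303) = 1/302.73 = 0.003303

α₂ = 0.00330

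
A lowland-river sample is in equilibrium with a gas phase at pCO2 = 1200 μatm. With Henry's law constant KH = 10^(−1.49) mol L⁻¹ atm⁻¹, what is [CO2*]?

[CO2*] = 38.8 μmol/L

KH = 10^(−1.49) = 3.236×10^-2 mol L⁻¹ atm⁻¹
[CO2*] = KH · pCO2 = 3.236×10^-2 × 1200×10^-6 atm = 3.88×10^-5 mol/L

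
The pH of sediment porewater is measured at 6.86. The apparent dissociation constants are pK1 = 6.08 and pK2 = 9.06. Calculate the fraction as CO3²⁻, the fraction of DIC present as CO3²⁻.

α₂ = 0.00538

α₂ = 1 / (1 + [H⁺]/K2 + [H⁺]²/(K1K2)) = 1 / (1 + 10^+2.20 + 10^+1.42)
   = 1 / (1 + 158.49 + 26.303) = 1/185.79 = 0.005382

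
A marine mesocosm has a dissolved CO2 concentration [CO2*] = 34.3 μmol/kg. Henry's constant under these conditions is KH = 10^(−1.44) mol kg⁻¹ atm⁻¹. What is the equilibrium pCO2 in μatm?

KH = 10^(−1.44) = 3.631×10^-2 mol kg⁻¹ atm⁻¹
pCO2 = [CO2*]/KH = 34.3×10^-6 / 3.631×10^-2 = 9.45×10^-4 atm = 945 μatm

pCO2 = 945 μatm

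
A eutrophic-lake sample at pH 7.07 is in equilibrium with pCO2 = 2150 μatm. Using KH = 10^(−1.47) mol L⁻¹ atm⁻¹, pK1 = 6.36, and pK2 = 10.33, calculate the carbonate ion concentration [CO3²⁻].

[CO3²⁻] = 0.205 μmol/L

[CO2*] = KH · pCO2 = 10^(−1.47) × 2150×10^-6 = 7.285×10^-5 mol/L
α₀ = 1/(1 + K1/[H⁺] + K1K2/[H⁺]²) = 1/(1 + 10^+0.71 + 10^-2.55) = 0.1631
DIC = [CO2*]/α₀ = 7.285×10^-5 / 0.1631 = 0.4467 mmol/L
[CO3²⁻] = α₂·DIC; α₂ = 0.0004597, so [CO3²⁻] = 0.0004597 × 0.4467 = 0.000205 mmol/L = 0.205 μmol/L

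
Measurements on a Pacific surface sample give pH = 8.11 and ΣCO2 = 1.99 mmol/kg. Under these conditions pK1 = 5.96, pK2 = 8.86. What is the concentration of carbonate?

α₂ = 1 / (1 + [H⁺]/K2 + [H⁺]²/(K1K2)) = 1 / (1 + 10^+0.75 + 10^-1.40)
   = 1 / (1 + 5.6234 + 0.039811) = 1/6.6632 = 0.1501
[CO3²⁻] = α₂ × DIC = 0.1501 × 1.99 = 0.299 mmol/kg

[CO3²⁻] = 0.299 mmol/kg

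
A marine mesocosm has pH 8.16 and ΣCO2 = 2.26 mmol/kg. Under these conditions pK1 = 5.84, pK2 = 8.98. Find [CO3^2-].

[CO3²⁻] = 0.296 mmol/kg

α₂ = 1 / (1 + [H⁺]/K2 + [H⁺]²/(K1K2)) = 1 / (1 + 10^+0.82 + 10^-1.50)
   = 1 / (1 + 6.6069 + 0.031623) = 1/7.6386 = 0.1309
[CO3²⁻] = α₂ × DIC = 0.1309 × 2.26 = 0.296 mmol/kg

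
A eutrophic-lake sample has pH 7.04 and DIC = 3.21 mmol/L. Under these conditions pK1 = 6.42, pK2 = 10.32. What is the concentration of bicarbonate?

[HCO3⁻] = 2.59 mmol/L

α₁ = 1 / (1 + [H⁺]/K1 + K2/[H⁺]) = 1 / (1 + 10^-0.62 + 10^-3.28)
   = 1 / (1 + 0.23988 + 0.00052481) = 1/1.2404 = 0.8062
[HCO3⁻] = α₁ × DIC = 0.8062 × 3.21 = 2.59 mmol/L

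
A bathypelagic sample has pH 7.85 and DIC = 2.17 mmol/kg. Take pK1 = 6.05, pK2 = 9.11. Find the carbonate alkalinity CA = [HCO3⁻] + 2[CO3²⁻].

CA = 2.25 mmol/kg

CA = [HCO3⁻] + 2[CO3²⁻] = (α₁ + 2α₂)·DIC
At pH 7.85: [H⁺]/K1 = 10^-1.80 = 0.015849, K2/[H⁺] = 10^-1.26 = 0.054954
α₁ = 1/(1 + 0.015849 + 0.054954) = 1/1.0708 = 0.9339; α₂ = α₁·K2/[H⁺] = 0.05132
α₁ + 2α₂ = 1.0365
CA = 1.0365 × 2.17 = 2.25 mmol/kg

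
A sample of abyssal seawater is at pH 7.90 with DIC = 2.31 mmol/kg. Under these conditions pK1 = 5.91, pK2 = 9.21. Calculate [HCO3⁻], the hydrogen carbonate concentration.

α₁ = 1 / (1 + [H⁺]/K1 + K2/[H⁺]) = 1 / (1 + 10^-1.99 + 10^-1.31)
   = 1 / (1 + 0.010233 + 0.048978) = 1/1.0592 = 0.9441
[HCO3⁻] = α₁ × DIC = 0.9441 × 2.31 = 2.18 mmol/kg

[HCO3⁻] = 2.18 mmol/kg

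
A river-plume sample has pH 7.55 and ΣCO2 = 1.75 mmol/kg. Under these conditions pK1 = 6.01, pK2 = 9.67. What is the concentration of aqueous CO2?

[CO2*] = 0.0487 mmol/kg

α₀ = 1 / (1 + K1/[H⁺] + K1K2/[H⁺]²) = 1 / (1 + 10^+1.54 + 10^-0.58)
   = 1 / (1 + 34.674 + 0.26303) = 1/35.937 = 0.02783
[CO2*] = α₀ × DIC = 0.02783 × 1.75 = 0.0487 mmol/kg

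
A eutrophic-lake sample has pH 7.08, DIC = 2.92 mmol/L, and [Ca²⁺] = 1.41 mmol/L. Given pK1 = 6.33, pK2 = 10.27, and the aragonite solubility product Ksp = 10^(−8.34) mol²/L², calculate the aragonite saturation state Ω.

Ω = 0.493

α₂ = 1 / (1 + [H⁺]/K2 + [H⁺]²/(K1K2)) = 1 / (1 + 10^+3.19 + 10^+2.44)
   = 1 / (1 + 1548.8 + 275.42) = 1/1825.2 = 0.0005479
[CO3²⁻] = α₂ × DIC = 0.0005479 × 2.92 = 0.001600 mmol/L = 1.600 μmol/L
Ksp = 10^(−8.34) = 4.571×10^-9
Ω = [Ca²⁺][CO3²⁻]/Ksp = (1.41×10^-3)(1.600×10^-6) / 4.571×10^-9 = 0.493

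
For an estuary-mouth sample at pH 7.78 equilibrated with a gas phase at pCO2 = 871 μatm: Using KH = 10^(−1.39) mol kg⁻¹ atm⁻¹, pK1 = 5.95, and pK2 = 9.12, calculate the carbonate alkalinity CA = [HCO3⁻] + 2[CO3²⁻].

CA = 2.62 mmol/kg

[CO2*] = KH · pCO2 = 10^(−1.39) × 871×10^-6 = 3.548×10^-5 mol/kg
α₀ = 1/(1 + K1/[H⁺] + K1K2/[H⁺]²) = 1/(1 + 10^+1.83 + 10^+0.49) = 0.01395
DIC = [CO2*]/α₀ = 3.548×10^-5 / 0.01395 = 2.544 mmol/kg
CA = (α₁ + 2α₂)·DIC = (0.9430 + 2×0.04310) × 2.544 = 2.62 mmol/kg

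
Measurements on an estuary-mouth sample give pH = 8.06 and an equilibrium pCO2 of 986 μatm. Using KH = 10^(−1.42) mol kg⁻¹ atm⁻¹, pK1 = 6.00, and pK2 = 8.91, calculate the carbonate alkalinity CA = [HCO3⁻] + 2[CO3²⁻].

CA = 5.52 mmol/kg

[CO2*] = KH · pCO2 = 10^(−1.42) × 986×10^-6 = 3.749×10^-5 mol/kg
α₀ = 1/(1 + K1/[H⁺] + K1K2/[H⁺]²) = 1/(1 + 10^+2.06 + 10^+1.21) = 0.007574
DIC = [CO2*]/α₀ = 3.749×10^-5 / 0.007574 = 4.949 mmol/kg
CA = (α₁ + 2α₂)·DIC = (0.8696 + 2×0.1228) × 4.949 = 5.52 mmol/kg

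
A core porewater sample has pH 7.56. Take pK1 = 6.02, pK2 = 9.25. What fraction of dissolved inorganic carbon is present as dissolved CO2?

α₀ = 0.0275

α₀ = 1 / (1 + K1/[H⁺] + K1K2/[H⁺]²) = 1 / (1 + 10^+1.54 + 10^-0.15)
   = 1 / (1 + 34.674 + 0.70795) = 1/36.382 = 0.02749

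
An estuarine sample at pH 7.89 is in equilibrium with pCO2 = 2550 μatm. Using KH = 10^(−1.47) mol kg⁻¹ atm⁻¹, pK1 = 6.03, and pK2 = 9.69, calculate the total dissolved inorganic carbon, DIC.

DIC = 6.45 mmol/kg

[CO2*] = KH · pCO2 = 10^(−1.47) × 2550×10^-6 = 8.641×10^-5 mol/kg
α₀ = 1/(1 + K1/[H⁺] + K1K2/[H⁺]²) = 1/(1 + 10^+1.86 + 10^+0.06) = 0.01341
DIC = [CO2*]/α₀ = 8.641×10^-5 / 0.01341 = 6.45 mmol/kg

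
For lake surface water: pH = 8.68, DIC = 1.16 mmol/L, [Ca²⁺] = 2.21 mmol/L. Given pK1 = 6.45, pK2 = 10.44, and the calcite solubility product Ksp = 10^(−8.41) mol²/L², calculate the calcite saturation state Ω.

α₂ = 1 / (1 + [H⁺]/K2 + [H⁺]²/(K1K2)) = 1 / (1 + 10^+1.76 + 10^-0.47)
   = 1 / (1 + 57.544 + 0.33884) = 1/58.883 = 0.01698
[CO3²⁻] = α₂ × DIC = 0.01698 × 1.16 = 0.01970 mmol/L = 19.70 μmol/L
Ksp = 10^(−8.41) = 3.890×10^-9
Ω = [Ca²⁺][CO3²⁻]/Ksp = (2.21×10^-3)(1.970×10^-5) / 3.890×10^-9 = 11.2

Ω = 11.2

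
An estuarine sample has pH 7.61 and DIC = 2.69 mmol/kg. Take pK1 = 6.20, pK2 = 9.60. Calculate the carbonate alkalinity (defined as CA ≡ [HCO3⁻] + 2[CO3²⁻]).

CA = [HCO3⁻] + 2[CO3²⁻] = (α₁ + 2α₂)·DIC
At pH 7.61: [H⁺]/K1 = 10^-1.41 = 0.038905, K2/[H⁺] = 10^-1.99 = 0.010233
α₁ = 1/(1 + 0.038905 + 0.010233) = 1/1.0491 = 0.9532; α₂ = α₁·K2/[H⁺] = 0.009754
α₁ + 2α₂ = 0.9727
CA = 0.9727 × 2.69 = 2.62 mmol/kg

CA = 2.62 mmol/kg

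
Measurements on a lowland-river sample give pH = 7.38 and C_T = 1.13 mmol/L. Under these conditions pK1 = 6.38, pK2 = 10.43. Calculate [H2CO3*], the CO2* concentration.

α₀ = 1 / (1 + K1/[H⁺] + K1K2/[H⁺]²) = 1 / (1 + 10^+1.00 + 10^-2.05)
   = 1 / (1 + 10.000 + 0.0089125) = 1/11.009 = 0.09084
[CO2*] = α₀ × DIC = 0.09084 × 1.13 = 0.103 mmol/L

[CO2*] = 0.103 mmol/L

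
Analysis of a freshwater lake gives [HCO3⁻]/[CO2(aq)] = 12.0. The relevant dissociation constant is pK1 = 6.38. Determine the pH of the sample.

pH = 7.46

From K1 = [H⁺][HCO3⁻]/[CO2(aq)]:  pH = pK1 + log₁₀([HCO3⁻]/[CO2(aq)])
log₁₀(12.0) = +1.079
pH = 6.38 + (+1.079) = 7.46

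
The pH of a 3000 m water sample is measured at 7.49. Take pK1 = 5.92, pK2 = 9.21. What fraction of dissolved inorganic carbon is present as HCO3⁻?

α₁ = 0.956

α₁ = 1 / (1 + [H⁺]/K1 + K2/[H⁺]) = 1 / (1 + 10^-1.57 + 10^-1.72)
   = 1 / (1 + 0.026915 + 0.019055) = 1/1.0460 = 0.9561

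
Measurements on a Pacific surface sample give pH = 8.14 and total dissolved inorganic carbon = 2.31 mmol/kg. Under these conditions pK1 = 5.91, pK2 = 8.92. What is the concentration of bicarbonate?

α₁ = 1 / (1 + [H⁺]/K1 + K2/[H⁺]) = 1 / (1 + 10^-2.23 + 10^-0.78)
   = 1 / (1 + 0.0058884 + 0.16596) = 1/1.1718 = 0.8534
[HCO3⁻] = α₁ × DIC = 0.8534 × 2.31 = 1.97 mmol/kg

[HCO3⁻] = 1.97 mmol/kg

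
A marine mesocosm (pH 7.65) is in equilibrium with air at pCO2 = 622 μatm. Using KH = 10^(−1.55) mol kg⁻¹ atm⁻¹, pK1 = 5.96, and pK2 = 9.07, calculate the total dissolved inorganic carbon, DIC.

[CO2*] = KH · pCO2 = 10^(−1.55) × 622×10^-6 = 1.753×10^-5 mol/kg
α₀ = 1/(1 + K1/[H⁺] + K1K2/[H⁺]²) = 1/(1 + 10^+1.69 + 10^+0.27) = 0.01929
DIC = [CO2*]/α₀ = 1.753×10^-5 / 0.01929 = 0.909 mmol/kg

DIC = 0.909 mmol/kg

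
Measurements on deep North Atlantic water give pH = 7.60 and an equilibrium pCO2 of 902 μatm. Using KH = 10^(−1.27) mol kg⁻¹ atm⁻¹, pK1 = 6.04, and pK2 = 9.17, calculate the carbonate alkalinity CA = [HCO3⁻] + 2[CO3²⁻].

CA = 1.85 mmol/kg

[CO2*] = KH · pCO2 = 10^(−1.27) × 902×10^-6 = 4.844×10^-5 mol/kg
α₀ = 1/(1 + K1/[H⁺] + K1K2/[H⁺]²) = 1/(1 + 10^+1.56 + 10^-0.01) = 0.02612
DIC = [CO2*]/α₀ = 4.844×10^-5 / 0.02612 = 1.855 mmol/kg
CA = (α₁ + 2α₂)·DIC = (0.9484 + 2×0.02553) × 1.855 = 1.85 mmol/kg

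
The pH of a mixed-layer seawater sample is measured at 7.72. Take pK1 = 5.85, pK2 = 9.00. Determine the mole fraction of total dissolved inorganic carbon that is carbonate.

α₂ = 0.0492

α₂ = 1 / (1 + [H⁺]/K2 + [H⁺]²/(K1K2)) = 1 / (1 + 10^+1.28 + 10^-0.59)
   = 1 / (1 + 19.055 + 0.25704) = 1/20.312 = 0.04923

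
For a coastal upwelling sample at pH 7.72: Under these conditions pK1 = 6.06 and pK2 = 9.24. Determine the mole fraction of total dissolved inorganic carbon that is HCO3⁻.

α₁ = 0.951

α₁ = 1 / (1 + [H⁺]/K1 + K2/[H⁺]) = 1 / (1 + 10^-1.66 + 10^-1.52)
   = 1 / (1 + 0.021878 + 0.030200) = 1/1.0521 = 0.9505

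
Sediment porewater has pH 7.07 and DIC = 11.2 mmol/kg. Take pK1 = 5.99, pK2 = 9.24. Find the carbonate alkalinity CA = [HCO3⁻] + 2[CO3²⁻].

CA = 10.4 mmol/kg

CA = [HCO3⁻] + 2[CO3²⁻] = (α₁ + 2α₂)·DIC
At pH 7.07: [H⁺]/K1 = 10^-1.08 = 0.083176, K2/[H⁺] = 10^-2.17 = 0.0067608
α₁ = 1/(1 + 0.083176 + 0.0067608) = 1/1.0899 = 0.9175; α₂ = α₁·K2/[H⁺] = 0.006203
α₁ + 2α₂ = 0.9299
CA = 0.9299 × 11.2 = 10.4 mmol/kg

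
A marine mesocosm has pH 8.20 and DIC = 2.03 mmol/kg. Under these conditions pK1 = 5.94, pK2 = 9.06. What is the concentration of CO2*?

α₀ = 1 / (1 + K1/[H⁺] + K1K2/[H⁺]²) = 1 / (1 + 10^+2.26 + 10^+1.40)
   = 1 / (1 + 181.97 + 25.119) = 1/208.09 = 0.004806
[CO2*] = α₀ × DIC = 0.004806 × 2.03 = 0.00976 mmol/kg = 9.76 μmol/kg

[CO2*] = 9.76 μmol/kg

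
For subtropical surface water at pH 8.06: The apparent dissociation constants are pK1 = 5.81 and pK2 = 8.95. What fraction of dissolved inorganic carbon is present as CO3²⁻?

α₂ = 0.114

α₂ = 1 / (1 + [H⁺]/K2 + [H⁺]²/(K1K2)) = 1 / (1 + 10^+0.89 + 10^-1.36)
   = 1 / (1 + 7.7625 + 0.043652) = 1/8.8061 = 0.1136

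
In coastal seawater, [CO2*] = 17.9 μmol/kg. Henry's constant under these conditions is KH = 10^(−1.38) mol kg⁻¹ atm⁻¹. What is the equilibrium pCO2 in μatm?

KH = 10^(−1.38) = 4.169×10^-2 mol kg⁻¹ atm⁻¹
pCO2 = [CO2*]/KH = 17.9×10^-6 / 4.169×10^-2 = 4.29×10^-4 atm = 429 μatm

pCO2 = 429 μatm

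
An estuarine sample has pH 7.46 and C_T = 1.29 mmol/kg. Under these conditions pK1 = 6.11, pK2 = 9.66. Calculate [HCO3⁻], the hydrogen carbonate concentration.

α₁ = 1 / (1 + [H⁺]/K1 + K2/[H⁺]) = 1 / (1 + 10^-1.35 + 10^-2.20)
   = 1 / (1 + 0.044668 + 0.0063096) = 1/1.0510 = 0.9515
[HCO3⁻] = α₁ × DIC = 0.9515 × 1.29 = 1.23 mmol/kg

[HCO3⁻] = 1.23 mmol/kg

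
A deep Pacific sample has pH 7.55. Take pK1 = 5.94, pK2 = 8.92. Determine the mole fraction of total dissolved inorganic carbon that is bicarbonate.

α₁ = 0.937

α₁ = 1 / (1 + [H⁺]/K1 + K2/[H⁺]) = 1 / (1 + 10^-1.61 + 10^-1.37)
   = 1 / (1 + 0.024547 + 0.042658) = 1/1.0672 = 0.9370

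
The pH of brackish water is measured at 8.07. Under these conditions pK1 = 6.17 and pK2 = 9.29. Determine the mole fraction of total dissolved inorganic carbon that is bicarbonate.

α₁ = 1 / (1 + [H⁺]/K1 + K2/[H⁺]) = 1 / (1 + 10^-1.90 + 10^-1.22)
   = 1 / (1 + 0.012589 + 0.060256) = 1/1.0728 = 0.9321

α₁ = 0.932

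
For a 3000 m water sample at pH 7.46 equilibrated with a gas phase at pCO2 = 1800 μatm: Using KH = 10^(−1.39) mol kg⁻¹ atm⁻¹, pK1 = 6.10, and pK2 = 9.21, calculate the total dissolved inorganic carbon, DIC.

[CO2*] = KH · pCO2 = 10^(−1.39) × 1800×10^-6 = 7.333×10^-5 mol/kg
α₀ = 1/(1 + K1/[H⁺] + K1K2/[H⁺]²) = 1/(1 + 10^+1.36 + 10^-0.39) = 0.04113
DIC = [CO2*]/α₀ = 7.333×10^-5 / 0.04113 = 1.78 mmol/kg

DIC = 1.78 mmol/kg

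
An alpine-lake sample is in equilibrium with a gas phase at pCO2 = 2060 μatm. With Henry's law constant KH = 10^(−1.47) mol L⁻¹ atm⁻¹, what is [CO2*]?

[CO2*] = 69.8 μmol/L

KH = 10^(−1.47) = 3.388×10^-2 mol L⁻¹ atm⁻¹
[CO2*] = KH · pCO2 = 3.388×10^-2 × 2060×10^-6 atm = 6.98×10^-5 mol/L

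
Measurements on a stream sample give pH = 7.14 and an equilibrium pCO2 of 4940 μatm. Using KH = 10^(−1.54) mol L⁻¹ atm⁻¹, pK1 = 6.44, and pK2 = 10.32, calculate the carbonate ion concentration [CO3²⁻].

[CO2*] = KH · pCO2 = 10^(−1.54) × 4940×10^-6 = 1.425×10^-4 mol/L
α₀ = 1/(1 + K1/[H⁺] + K1K2/[H⁺]²) = 1/(1 + 10^+0.70 + 10^-2.48) = 0.1662
DIC = [CO2*]/α₀ = 1.425×10^-4 / 0.1662 = 0.8570 mmol/L
[CO3²⁻] = α₂·DIC; α₂ = 0.0005505, so [CO3²⁻] = 0.0005505 × 0.8570 = 0.000472 mmol/L = 0.472 μmol/L

[CO3²⁻] = 0.472 μmol/L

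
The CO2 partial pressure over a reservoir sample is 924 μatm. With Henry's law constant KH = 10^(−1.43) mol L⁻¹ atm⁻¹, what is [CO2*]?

[CO2*] = 34.3 μmol/L

KH = 10^(−1.43) = 3.715×10^-2 mol L⁻¹ atm⁻¹
[CO2*] = KH · pCO2 = 3.715×10^-2 × 924×10^-6 atm = 3.43×10^-5 mol/L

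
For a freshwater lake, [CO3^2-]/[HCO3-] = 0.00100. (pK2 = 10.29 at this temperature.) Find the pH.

From K2 = [H⁺][CO3^2-]/[HCO3-]:  pH = pK2 + log₁₀([CO3^2-]/[HCO3-])
log₁₀(0.00100) = -3.000
pH = 10.29 + (-3.000) = 7.29

pH = 7.29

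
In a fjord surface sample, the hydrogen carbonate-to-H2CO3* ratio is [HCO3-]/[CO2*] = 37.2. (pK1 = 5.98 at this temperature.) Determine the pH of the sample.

pH = 7.55

From K1 = [H⁺][HCO3-]/[CO2*]:  pH = pK1 + log₁₀([HCO3-]/[CO2*])
log₁₀(37.2) = +1.571
pH = 5.98 + (+1.571) = 7.55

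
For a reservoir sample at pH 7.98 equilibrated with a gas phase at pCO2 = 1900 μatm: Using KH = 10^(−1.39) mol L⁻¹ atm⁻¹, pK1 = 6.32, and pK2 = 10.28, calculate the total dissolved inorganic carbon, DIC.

[CO2*] = KH · pCO2 = 10^(−1.39) × 1900×10^-6 = 7.740×10^-5 mol/L
α₀ = 1/(1 + K1/[H⁺] + K1K2/[H⁺]²) = 1/(1 + 10^+1.66 + 10^-0.64) = 0.02130
DIC = [CO2*]/α₀ = 7.740×10^-5 / 0.02130 = 3.63 mmol/L

DIC = 3.63 mmol/L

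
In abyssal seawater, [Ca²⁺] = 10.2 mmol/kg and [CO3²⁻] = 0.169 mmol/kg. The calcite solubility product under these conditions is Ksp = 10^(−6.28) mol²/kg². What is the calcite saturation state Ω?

Ω = 3.28

Ksp = 10^(−6.28) = 5.248×10^-7
Ω = [Ca²⁺][CO3²⁻]/Ksp = (10.2×10^-3)(0.169×10^-3) / 5.248×10^-7 = 3.28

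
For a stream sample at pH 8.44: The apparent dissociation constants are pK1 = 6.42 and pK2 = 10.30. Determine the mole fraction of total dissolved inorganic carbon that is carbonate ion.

α₂ = 0.0135

α₂ = 1 / (1 + [H⁺]/K2 + [H⁺]²/(K1K2)) = 1 / (1 + 10^+1.86 + 10^-0.16)
   = 1 / (1 + 72.444 + 0.69183) = 1/74.135 = 0.01349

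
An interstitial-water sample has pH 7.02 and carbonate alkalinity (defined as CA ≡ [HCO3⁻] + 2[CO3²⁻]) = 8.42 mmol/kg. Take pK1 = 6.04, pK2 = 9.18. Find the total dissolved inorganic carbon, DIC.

CA = [HCO3⁻] + 2[CO3²⁻] = (α₁ + 2α₂)·DIC
At pH 7.02: [H⁺]/K1 = 10^-0.98 = 0.10471, K2/[H⁺] = 10^-2.16 = 0.0069183
α₁ = 1/(1 + 0.10471 + 0.0069183) = 1/1.1116 = 0.8996; α₂ = α₁·K2/[H⁺] = 0.006224
α₁ + 2α₂ = 0.9120
DIC = CA / (α₁ + 2α₂) = 8.42 / 0.9120 = 9.23 mmol/kg

DIC = 9.23 mmol/kg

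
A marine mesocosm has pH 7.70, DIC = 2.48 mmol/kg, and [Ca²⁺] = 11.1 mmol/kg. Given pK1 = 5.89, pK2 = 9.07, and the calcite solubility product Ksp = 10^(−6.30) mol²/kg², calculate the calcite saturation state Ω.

α₂ = 1 / (1 + [H⁺]/K2 + [H⁺]²/(K1K2)) = 1 / (1 + 10^+1.37 + 10^-0.44)
   = 1 / (1 + 23.442 + 0.36308) = 1/24.805 = 0.04031
[CO3²⁻] = α₂ × DIC = 0.04031 × 2.48 = 0.09998 mmol/kg
Ksp = 10^(−6.30) = 5.012×10^-7
Ω = [Ca²⁺][CO3²⁻]/Ksp = (11.1×10^-3)(9.998×10^-5) / 5.012×10^-7 = 2.21

Ω = 2.21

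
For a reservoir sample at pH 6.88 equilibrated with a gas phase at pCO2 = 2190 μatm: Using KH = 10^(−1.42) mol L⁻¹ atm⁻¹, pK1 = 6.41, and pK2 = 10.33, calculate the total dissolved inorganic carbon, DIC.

[CO2*] = KH · pCO2 = 10^(−1.42) × 2190×10^-6 = 8.326×10^-5 mol/L
α₀ = 1/(1 + K1/[H⁺] + K1K2/[H⁺]²) = 1/(1 + 10^+0.47 + 10^-2.98) = 0.2530
DIC = [CO2*]/α₀ = 8.326×10^-5 / 0.2530 = 0.329 mmol/L

DIC = 0.329 mmol/L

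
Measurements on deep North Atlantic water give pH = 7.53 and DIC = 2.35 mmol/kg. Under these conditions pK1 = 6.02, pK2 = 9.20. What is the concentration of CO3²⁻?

α₂ = 1 / (1 + [H⁺]/K2 + [H⁺]²/(K1K2)) = 1 / (1 + 10^+1.67 + 10^+0.16)
   = 1 / (1 + 46.774 + 1.4454) = 1/49.219 = 0.02032
[CO3²⁻] = α₂ × DIC = 0.02032 × 2.35 = 0.0477 mmol/kg

[CO3²⁻] = 0.0477 mmol/kg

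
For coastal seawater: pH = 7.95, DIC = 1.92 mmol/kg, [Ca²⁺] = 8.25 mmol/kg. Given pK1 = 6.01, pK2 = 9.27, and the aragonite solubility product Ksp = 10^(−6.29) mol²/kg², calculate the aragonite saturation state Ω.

Ω = 1.40

α₂ = 1 / (1 + [H⁺]/K2 + [H⁺]²/(K1K2)) = 1 / (1 + 10^+1.32 + 10^-0.62)
   = 1 / (1 + 20.893 + 0.23988) = 1/22.133 = 0.04518
[CO3²⁻] = α₂ × DIC = 0.04518 × 1.92 = 0.08675 mmol/kg
Ksp = 10^(−6.29) = 5.129×10^-7
Ω = [Ca²⁺][CO3²⁻]/Ksp = (8.25×10^-3)(8.675×10^-5) / 5.129×10^-7 = 1.40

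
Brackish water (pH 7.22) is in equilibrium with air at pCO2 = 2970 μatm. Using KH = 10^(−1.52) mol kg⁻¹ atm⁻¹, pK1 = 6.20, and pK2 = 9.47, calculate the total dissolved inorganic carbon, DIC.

DIC = 1.03 mmol/kg

[CO2*] = KH · pCO2 = 10^(−1.52) × 2970×10^-6 = 8.969×10^-5 mol/kg
α₀ = 1/(1 + K1/[H⁺] + K1K2/[H⁺]²) = 1/(1 + 10^+1.02 + 10^-1.23) = 0.08673
DIC = [CO2*]/α₀ = 8.969×10^-5 / 0.08673 = 1.03 mmol/kg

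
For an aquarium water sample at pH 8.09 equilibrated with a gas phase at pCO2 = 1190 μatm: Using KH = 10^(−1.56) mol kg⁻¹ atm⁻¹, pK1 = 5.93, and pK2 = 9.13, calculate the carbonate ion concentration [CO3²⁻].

[CO2*] = KH · pCO2 = 10^(−1.56) × 1190×10^-6 = 3.278×10^-5 mol/kg
α₀ = 1/(1 + K1/[H⁺] + K1K2/[H⁺]²) = 1/(1 + 10^+2.16 + 10^+1.12) = 0.006300
DIC = [CO2*]/α₀ = 3.278×10^-5 / 0.006300 = 5.202 mmol/kg
[CO3²⁻] = α₂·DIC; α₂ = 0.08305, so [CO3²⁻] = 0.08305 × 5.202 = 0.432 mmol/kg

[CO3²⁻] = 0.432 mmol/kg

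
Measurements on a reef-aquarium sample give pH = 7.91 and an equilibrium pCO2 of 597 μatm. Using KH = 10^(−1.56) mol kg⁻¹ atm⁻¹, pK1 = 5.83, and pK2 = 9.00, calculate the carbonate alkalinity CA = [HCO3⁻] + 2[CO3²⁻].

CA = 2.30 mmol/kg

[CO2*] = KH · pCO2 = 10^(−1.56) × 597×10^-6 = 1.644×10^-5 mol/kg
α₀ = 1/(1 + K1/[H⁺] + K1K2/[H⁺]²) = 1/(1 + 10^+2.08 + 10^+0.99) = 0.007634
DIC = [CO2*]/α₀ = 1.644×10^-5 / 0.007634 = 2.154 mmol/kg
CA = (α₁ + 2α₂)·DIC = (0.9178 + 2×0.07460) × 2.154 = 2.30 mmol/kg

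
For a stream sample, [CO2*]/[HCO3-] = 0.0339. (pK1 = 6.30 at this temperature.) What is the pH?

From K1 = [H⁺][HCO3-]/[CO2*]:  pH = pK1 − log₁₀([CO2*]/[HCO3-])
log₁₀(0.0339) = -1.470
pH = 6.30 − (-1.470) = 7.77

pH = 7.77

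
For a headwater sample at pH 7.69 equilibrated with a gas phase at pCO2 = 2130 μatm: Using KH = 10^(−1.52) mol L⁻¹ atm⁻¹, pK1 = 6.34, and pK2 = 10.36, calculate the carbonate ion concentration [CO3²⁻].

[CO3²⁻] = 3.08 μmol/L

[CO2*] = KH · pCO2 = 10^(−1.52) × 2130×10^-6 = 6.432×10^-5 mol/L
α₀ = 1/(1 + K1/[H⁺] + K1K2/[H⁺]²) = 1/(1 + 10^+1.35 + 10^-1.32) = 0.04267
DIC = [CO2*]/α₀ = 6.432×10^-5 / 0.04267 = 1.507 mmol/L
[CO3²⁻] = α₂·DIC; α₂ = 0.002042, so [CO3²⁻] = 0.002042 × 1.507 = 0.00308 mmol/L = 3.08 μmol/L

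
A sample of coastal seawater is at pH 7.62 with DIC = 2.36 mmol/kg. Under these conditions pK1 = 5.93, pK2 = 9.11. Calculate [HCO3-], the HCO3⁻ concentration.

[HCO3⁻] = 2.24 mmol/kg

α₁ = 1 / (1 + [H⁺]/K1 + K2/[H⁺]) = 1 / (1 + 10^-1.69 + 10^-1.49)
   = 1 / (1 + 0.020417 + 0.032359) = 1/1.0528 = 0.9499
[HCO3⁻] = α₁ × DIC = 0.9499 × 2.36 = 2.24 mmol/kg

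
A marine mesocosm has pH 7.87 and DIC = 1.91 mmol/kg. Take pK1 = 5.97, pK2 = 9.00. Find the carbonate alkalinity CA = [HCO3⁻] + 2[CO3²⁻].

CA = [HCO3⁻] + 2[CO3²⁻] = (α₁ + 2α₂)·DIC
At pH 7.87: [H⁺]/K1 = 10^-1.90 = 0.012589, K2/[H⁺] = 10^-1.13 = 0.074131
α₁ = 1/(1 + 0.012589 + 0.074131) = 1/1.0867 = 0.9202; α₂ = α₁·K2/[H⁺] = 0.06822
α₁ + 2α₂ = 1.0566
CA = 1.0566 × 1.91 = 2.02 mmol/kg

CA = 2.02 mmol/kg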